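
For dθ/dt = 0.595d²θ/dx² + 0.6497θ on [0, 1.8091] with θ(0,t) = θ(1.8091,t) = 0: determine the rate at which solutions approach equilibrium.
Eigenvalues: λₙ = 0.595n²π²/1.8091² - 0.6497.
First three modes:
  n=1: λ₁ = 0.595π²/1.8091² - 0.6497 ≈ 1.145
  n=2: λ₂ = 2.38π²/1.8091² - 0.6497 ≈ 6.527
  n=3: λ₃ = 5.355π²/1.8091² - 0.6497 ≈ 15.499
Since 0.595π²/1.8091² ≈ 1.794 > 0.6497, all λₙ > 0.
The n=1 mode decays slowest → dominates as t → ∞.
Asymptotic: θ ~ c₁ sin(πx/1.8091) e^{-λ₁t} with decay rate λ₁ ≈ 1.145.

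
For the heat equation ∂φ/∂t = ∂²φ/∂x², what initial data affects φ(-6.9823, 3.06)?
The entire real line. The heat equation has infinite propagation speed: any initial disturbance instantly affects all points (though exponentially small far away).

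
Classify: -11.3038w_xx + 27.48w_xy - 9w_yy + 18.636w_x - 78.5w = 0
Hyperbolic (discriminant = 348.2136).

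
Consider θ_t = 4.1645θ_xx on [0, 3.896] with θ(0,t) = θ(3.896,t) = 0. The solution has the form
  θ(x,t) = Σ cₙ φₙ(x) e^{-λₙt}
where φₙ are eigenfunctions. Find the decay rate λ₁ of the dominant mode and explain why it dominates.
Eigenvalues: λₙ = 4.1645n²π²/3.896².
First three modes:
  n=1: λ₁ = 4.1645π²/3.896² ≈ 2.708
  n=2: λ₂ = 16.658π²/3.896² ≈ 10.831 (4× faster decay)
  n=3: λ₃ = 37.4805π²/3.896² ≈ 24.371 (9× faster decay)
As t → ∞, higher modes decay exponentially faster. The n=1 mode dominates: θ ~ c₁ sin(πx/3.896) e^{-λ₁t}.
Decay rate: λ₁ = 4.1645π²/3.896² ≈ 2.708.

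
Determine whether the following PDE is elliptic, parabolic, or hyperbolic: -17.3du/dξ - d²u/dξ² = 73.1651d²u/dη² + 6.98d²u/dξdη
Rewriting in standard form: -d²u/dξ² - 6.98d²u/dξdη - 73.1651d²u/dη² - 17.3du/dξ = 0. Coefficients: A = -1, B = -6.98, C = -73.1651. B² - 4AC = -243.94, which is negative, so the equation is elliptic.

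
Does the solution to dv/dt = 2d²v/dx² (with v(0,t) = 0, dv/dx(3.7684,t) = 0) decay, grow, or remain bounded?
v → 0. Heat escapes through the Dirichlet boundary.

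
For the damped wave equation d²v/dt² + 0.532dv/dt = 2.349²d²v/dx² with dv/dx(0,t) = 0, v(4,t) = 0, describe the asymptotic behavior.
v → 0. Damping (γ=0.532) dissipates energy; oscillations decay exponentially.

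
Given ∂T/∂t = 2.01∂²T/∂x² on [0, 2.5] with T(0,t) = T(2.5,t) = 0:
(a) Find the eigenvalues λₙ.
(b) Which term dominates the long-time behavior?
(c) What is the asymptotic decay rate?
Eigenvalues: λₙ = 2.01n²π²/2.5².
First three modes:
  n=1: λ₁ = 2.01π²/2.5² ≈ 3.174
  n=2: λ₂ = 8.04π²/2.5² ≈ 12.696 (4× faster decay)
  n=3: λ₃ = 18.09π²/2.5² ≈ 28.567 (9× faster decay)
As t → ∞, higher modes decay exponentially faster. The n=1 mode dominates: T ~ c₁ sin(πx/2.5) e^{-λ₁t}.
Decay rate: λ₁ = 2.01π²/2.5² ≈ 3.174.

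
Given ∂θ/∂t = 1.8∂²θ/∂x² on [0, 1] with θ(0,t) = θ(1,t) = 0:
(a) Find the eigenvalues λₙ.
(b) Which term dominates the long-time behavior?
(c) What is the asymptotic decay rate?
Eigenvalues: λₙ = 1.8n²π².
First three modes:
  n=1: λ₁ = 1.8π² ≈ 17.765
  n=2: λ₂ = 7.2π² ≈ 71.061 (4× faster decay)
  n=3: λ₃ = 16.2π² ≈ 159.888 (9× faster decay)
As t → ∞, higher modes decay exponentially faster. The n=1 mode dominates: θ ~ c₁ sin(πx) e^{-λ₁t}.
Decay rate: λ₁ = 1.8π² ≈ 17.765.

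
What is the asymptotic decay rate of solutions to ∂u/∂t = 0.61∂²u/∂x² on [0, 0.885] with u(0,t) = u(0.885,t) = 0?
Eigenvalues: λₙ = 0.61n²π²/0.885².
First three modes:
  n=1: λ₁ = 0.61π²/0.885² ≈ 7.687
  n=2: λ₂ = 2.44π²/0.885² ≈ 30.747 (4× faster decay)
  n=3: λ₃ = 5.49π²/0.885² ≈ 69.181 (9× faster decay)
As t → ∞, higher modes decay exponentially faster. The n=1 mode dominates: u ~ c₁ sin(πx/0.885) e^{-λ₁t}.
Decay rate: λ₁ = 0.61π²/0.885² ≈ 7.687.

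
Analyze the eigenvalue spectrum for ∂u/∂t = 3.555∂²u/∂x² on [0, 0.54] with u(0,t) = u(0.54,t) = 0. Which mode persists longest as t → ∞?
Eigenvalues: λₙ = 3.555n²π²/0.54².
First three modes:
  n=1: λ₁ = 3.555π²/0.54² ≈ 120.324
  n=2: λ₂ = 14.22π²/0.54² ≈ 481.296 (4× faster decay)
  n=3: λ₃ = 31.995π²/0.54² ≈ 1082.915 (9× faster decay)
As t → ∞, higher modes decay exponentially faster. The n=1 mode dominates: u ~ c₁ sin(πx/0.54) e^{-λ₁t}.
Decay rate: λ₁ = 3.555π²/0.54² ≈ 120.324.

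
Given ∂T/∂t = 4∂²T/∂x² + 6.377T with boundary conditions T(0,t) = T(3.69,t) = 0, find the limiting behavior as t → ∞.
T grows unboundedly. Reaction dominates diffusion (r=6.377 > κπ²/L²≈2.9); solution grows exponentially.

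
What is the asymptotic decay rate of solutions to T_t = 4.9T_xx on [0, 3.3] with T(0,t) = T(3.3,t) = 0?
Eigenvalues: λₙ = 4.9n²π²/3.3².
First three modes:
  n=1: λ₁ = 4.9π²/3.3² ≈ 4.441
  n=2: λ₂ = 19.6π²/3.3² ≈ 17.763 (4× faster decay)
  n=3: λ₃ = 44.1π²/3.3² ≈ 39.968 (9× faster decay)
As t → ∞, higher modes decay exponentially faster. The n=1 mode dominates: T ~ c₁ sin(πx/3.3) e^{-λ₁t}.
Decay rate: λ₁ = 4.9π²/3.3² ≈ 4.441.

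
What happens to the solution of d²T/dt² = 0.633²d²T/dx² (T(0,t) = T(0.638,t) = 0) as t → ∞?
T oscillates (no decay). Energy is conserved; the solution oscillates indefinitely as standing waves.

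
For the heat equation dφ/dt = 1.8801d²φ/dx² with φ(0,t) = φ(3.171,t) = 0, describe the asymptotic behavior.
φ → 0. Heat diffuses out through both boundaries.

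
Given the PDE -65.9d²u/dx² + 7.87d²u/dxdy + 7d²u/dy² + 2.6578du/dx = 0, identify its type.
The second-order coefficients are A = -65.9, B = 7.87, C = 7. Since B² - 4AC = 1907.1369 > 0, this is a hyperbolic PDE.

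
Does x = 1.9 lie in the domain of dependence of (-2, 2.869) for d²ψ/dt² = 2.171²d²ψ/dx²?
Yes. The domain of dependence is [-8.228599, 4.228599], and 1.9 ∈ [-8.228599, 4.228599].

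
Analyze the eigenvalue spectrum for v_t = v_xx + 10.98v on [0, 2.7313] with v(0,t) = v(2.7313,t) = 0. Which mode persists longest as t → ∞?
Eigenvalues: λₙ = n²π²/2.7313² - 10.98.
First three modes:
  n=1: λ₁ = π²/2.7313² - 10.98 ≈ -9.657
  n=2: λ₂ = 4π²/2.7313² - 10.98 ≈ -5.688
  n=3: λ₃ = 9π²/2.7313² - 10.98 ≈ 0.927
Since π²/2.7313² ≈ 1.323 < 10.98, λ₁ < 0.
The n=1 mode grows fastest (−λₙ is largest for n=1) → dominates.
Asymptotic: v ~ c₁ sin(πx/2.7313) e^{9.657t} (exponential growth at rate −λ₁ ≈ 9.657).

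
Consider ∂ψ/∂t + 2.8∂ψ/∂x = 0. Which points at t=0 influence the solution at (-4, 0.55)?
A single point: x = -5.54. The characteristic through (-4, 0.55) is x - 2.8t = const, so x = -4 - 2.8·0.55 = -5.54.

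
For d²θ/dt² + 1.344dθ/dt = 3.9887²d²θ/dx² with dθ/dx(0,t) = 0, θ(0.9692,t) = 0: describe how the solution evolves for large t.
θ → 0. Damping (γ=1.344) dissipates energy; oscillations decay exponentially.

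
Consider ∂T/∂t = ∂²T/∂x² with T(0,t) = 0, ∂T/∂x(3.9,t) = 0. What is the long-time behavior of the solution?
As t → ∞, T → 0. Heat escapes through the Dirichlet boundary.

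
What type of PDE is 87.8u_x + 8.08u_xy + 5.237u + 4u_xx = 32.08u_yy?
Rewriting in standard form: 4u_xx + 8.08u_xy - 32.08u_yy + 87.8u_x + 5.237u = 0. With A = 4, B = 8.08, C = -32.08, the discriminant is 578.5664. This is a hyperbolic PDE.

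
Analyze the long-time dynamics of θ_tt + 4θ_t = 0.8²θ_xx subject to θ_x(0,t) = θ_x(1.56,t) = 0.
Long-time behavior: θ → constant (steady state). Damping (γ=4) dissipates the nonconstant modes; with Neumann BCs the spatial average obeys M''+γM'=0 and tends to a finite limit.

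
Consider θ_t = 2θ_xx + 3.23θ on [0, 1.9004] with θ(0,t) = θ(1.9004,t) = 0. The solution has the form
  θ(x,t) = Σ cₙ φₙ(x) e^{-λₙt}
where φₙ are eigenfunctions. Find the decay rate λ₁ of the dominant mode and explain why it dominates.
Eigenvalues: λₙ = 2n²π²/1.9004² - 3.23.
First three modes:
  n=1: λ₁ = 2π²/1.9004² - 3.23 ≈ 2.236
  n=2: λ₂ = 8π²/1.9004² - 3.23 ≈ 18.632
  n=3: λ₃ = 18π²/1.9004² - 3.23 ≈ 45.961
Since 2π²/1.9004² ≈ 5.466 > 3.23, all λₙ > 0.
The n=1 mode decays slowest → dominates as t → ∞.
Asymptotic: θ ~ c₁ sin(πx/1.9004) e^{-λ₁t} with decay rate λ₁ ≈ 2.236.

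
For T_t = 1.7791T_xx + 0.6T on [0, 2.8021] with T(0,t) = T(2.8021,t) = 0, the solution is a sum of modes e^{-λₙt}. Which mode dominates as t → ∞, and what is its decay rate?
Eigenvalues: λₙ = 1.7791n²π²/2.8021² - 0.6.
First three modes:
  n=1: λ₁ = 1.7791π²/2.8021² - 0.6 ≈ 1.636
  n=2: λ₂ = 7.1164π²/2.8021² - 0.6 ≈ 8.345
  n=3: λ₃ = 16.0119π²/2.8021² - 0.6 ≈ 19.527
Since 1.7791π²/2.8021² ≈ 2.236 > 0.6, all λₙ > 0.
The n=1 mode decays slowest → dominates as t → ∞.
Asymptotic: T ~ c₁ sin(πx/2.8021) e^{-λ₁t} with decay rate λ₁ ≈ 1.636.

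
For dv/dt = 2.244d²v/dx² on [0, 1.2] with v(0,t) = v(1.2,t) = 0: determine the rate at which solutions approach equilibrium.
Eigenvalues: λₙ = 2.244n²π²/1.2².
First three modes:
  n=1: λ₁ = 2.244π²/1.2² ≈ 15.38
  n=2: λ₂ = 8.976π²/1.2² ≈ 61.521 (4× faster decay)
  n=3: λ₃ = 20.196π²/1.2² ≈ 138.421 (9× faster decay)
As t → ∞, higher modes decay exponentially faster. The n=1 mode dominates: v ~ c₁ sin(πx/1.2) e^{-λ₁t}.
Decay rate: λ₁ = 2.244π²/1.2² ≈ 15.38.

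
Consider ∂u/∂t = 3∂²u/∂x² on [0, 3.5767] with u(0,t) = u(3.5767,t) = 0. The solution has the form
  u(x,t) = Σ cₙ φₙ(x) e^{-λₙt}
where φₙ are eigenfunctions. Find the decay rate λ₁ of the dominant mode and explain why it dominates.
Eigenvalues: λₙ = 3n²π²/3.5767².
First three modes:
  n=1: λ₁ = 3π²/3.5767² ≈ 2.314
  n=2: λ₂ = 12π²/3.5767² ≈ 9.258 (4× faster decay)
  n=3: λ₃ = 27π²/3.5767² ≈ 20.83 (9× faster decay)
As t → ∞, higher modes decay exponentially faster. The n=1 mode dominates: u ~ c₁ sin(πx/3.5767) e^{-λ₁t}.
Decay rate: λ₁ = 3π²/3.5767² ≈ 2.314.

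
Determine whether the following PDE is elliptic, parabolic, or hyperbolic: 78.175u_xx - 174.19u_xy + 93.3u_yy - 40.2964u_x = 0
Coefficients: A = 78.175, B = -174.19, C = 93.3. B² - 4AC = 1167.2461, which is positive, so the equation is hyperbolic.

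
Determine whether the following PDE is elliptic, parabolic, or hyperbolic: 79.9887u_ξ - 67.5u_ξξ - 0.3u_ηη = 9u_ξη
Rewriting in standard form: -67.5u_ξξ - 9u_ξη - 0.3u_ηη + 79.9887u_ξ = 0. Coefficients: A = -67.5, B = -9, C = -0.3. B² - 4AC = 0, which is zero, so the equation is parabolic.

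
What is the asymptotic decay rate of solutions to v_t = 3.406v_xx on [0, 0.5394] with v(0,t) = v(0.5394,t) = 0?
Eigenvalues: λₙ = 3.406n²π²/0.5394².
First three modes:
  n=1: λ₁ = 3.406π²/0.5394² ≈ 115.537
  n=2: λ₂ = 13.624π²/0.5394² ≈ 462.15 (4× faster decay)
  n=3: λ₃ = 30.654π²/0.5394² ≈ 1039.836 (9× faster decay)
As t → ∞, higher modes decay exponentially faster. The n=1 mode dominates: v ~ c₁ sin(πx/0.5394) e^{-λ₁t}.
Decay rate: λ₁ = 3.406π²/0.5394² ≈ 115.537.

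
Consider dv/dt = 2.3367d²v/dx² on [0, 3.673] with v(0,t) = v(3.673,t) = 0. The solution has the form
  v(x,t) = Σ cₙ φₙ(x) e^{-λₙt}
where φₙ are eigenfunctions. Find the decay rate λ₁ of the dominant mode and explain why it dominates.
Eigenvalues: λₙ = 2.3367n²π²/3.673².
First three modes:
  n=1: λ₁ = 2.3367π²/3.673² ≈ 1.709
  n=2: λ₂ = 9.3468π²/3.673² ≈ 6.838 (4× faster decay)
  n=3: λ₃ = 21.0303π²/3.673² ≈ 15.385 (9× faster decay)
As t → ∞, higher modes decay exponentially faster. The n=1 mode dominates: v ~ c₁ sin(πx/3.673) e^{-λ₁t}.
Decay rate: λ₁ = 2.3367π²/3.673² ≈ 1.709.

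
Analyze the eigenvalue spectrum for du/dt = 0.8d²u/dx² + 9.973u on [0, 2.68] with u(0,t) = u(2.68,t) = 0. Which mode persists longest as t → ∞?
Eigenvalues: λₙ = 0.8n²π²/2.68² - 9.973.
First three modes:
  n=1: λ₁ = 0.8π²/2.68² - 9.973 ≈ -8.874
  n=2: λ₂ = 3.2π²/2.68² - 9.973 ≈ -5.576
  n=3: λ₃ = 7.2π²/2.68² - 9.973 ≈ -0.079
Since 0.8π²/2.68² ≈ 1.099 < 9.973, λ₁ < 0.
The n=1 mode grows fastest (−λₙ is largest for n=1) → dominates.
Asymptotic: u ~ c₁ sin(πx/2.68) e^{8.874t} (exponential growth at rate −λ₁ ≈ 8.874).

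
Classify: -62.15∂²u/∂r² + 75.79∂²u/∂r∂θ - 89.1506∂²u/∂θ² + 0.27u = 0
Elliptic (discriminant = -16418.71506).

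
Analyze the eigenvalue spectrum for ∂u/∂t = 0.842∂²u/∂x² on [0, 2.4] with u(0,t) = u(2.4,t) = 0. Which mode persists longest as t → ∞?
Eigenvalues: λₙ = 0.842n²π²/2.4².
First three modes:
  n=1: λ₁ = 0.842π²/2.4² ≈ 1.443
  n=2: λ₂ = 3.368π²/2.4² ≈ 5.771 (4× faster decay)
  n=3: λ₃ = 7.578π²/2.4² ≈ 12.985 (9× faster decay)
As t → ∞, higher modes decay exponentially faster. The n=1 mode dominates: u ~ c₁ sin(πx/2.4) e^{-λ₁t}.
Decay rate: λ₁ = 0.842π²/2.4² ≈ 1.443.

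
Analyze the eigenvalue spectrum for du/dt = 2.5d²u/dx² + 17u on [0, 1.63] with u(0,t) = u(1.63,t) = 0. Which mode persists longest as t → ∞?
Eigenvalues: λₙ = 2.5n²π²/1.63² - 17.
First three modes:
  n=1: λ₁ = 2.5π²/1.63² - 17 ≈ -7.713
  n=2: λ₂ = 10π²/1.63² - 17 ≈ 20.147
  n=3: λ₃ = 22.5π²/1.63² - 17 ≈ 66.581
Since 2.5π²/1.63² ≈ 9.287 < 17, λ₁ < 0.
The n=1 mode grows fastest (−λₙ is largest for n=1) → dominates.
Asymptotic: u ~ c₁ sin(πx/1.63) e^{7.713t} (exponential growth at rate −λ₁ ≈ 7.713).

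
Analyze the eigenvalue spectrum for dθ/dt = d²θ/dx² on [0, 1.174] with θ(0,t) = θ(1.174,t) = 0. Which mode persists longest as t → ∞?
Eigenvalues: λₙ = n²π²/1.174².
First three modes:
  n=1: λ₁ = π²/1.174² ≈ 7.161
  n=2: λ₂ = 4π²/1.174² ≈ 28.643 (4× faster decay)
  n=3: λ₃ = 9π²/1.174² ≈ 64.447 (9× faster decay)
As t → ∞, higher modes decay exponentially faster. The n=1 mode dominates: θ ~ c₁ sin(πx/1.174) e^{-λ₁t}.
Decay rate: λ₁ = π²/1.174² ≈ 7.161.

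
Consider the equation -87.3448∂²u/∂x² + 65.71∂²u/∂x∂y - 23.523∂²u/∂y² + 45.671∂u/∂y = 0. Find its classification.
Elliptic. (A = -87.3448, B = 65.71, C = -23.523 gives B² - 4AC = -3900.6428216.)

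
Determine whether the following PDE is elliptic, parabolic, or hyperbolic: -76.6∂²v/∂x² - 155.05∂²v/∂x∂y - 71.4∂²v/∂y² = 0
Coefficients: A = -76.6, B = -155.05, C = -71.4. B² - 4AC = 2163.5425, which is positive, so the equation is hyperbolic.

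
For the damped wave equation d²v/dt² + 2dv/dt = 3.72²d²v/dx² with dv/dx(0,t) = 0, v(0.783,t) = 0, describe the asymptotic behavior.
v → 0. Damping (γ=2) dissipates energy; oscillations decay exponentially.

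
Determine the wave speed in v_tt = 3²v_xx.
Speed = 3. Information travels along characteristics x = x₀ ± 3t.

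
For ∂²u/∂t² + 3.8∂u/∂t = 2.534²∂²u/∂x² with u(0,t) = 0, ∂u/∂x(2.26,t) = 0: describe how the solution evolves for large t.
u → 0. Damping (γ=3.8) dissipates energy; oscillations decay exponentially.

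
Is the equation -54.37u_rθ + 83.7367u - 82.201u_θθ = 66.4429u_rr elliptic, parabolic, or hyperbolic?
Rewriting in standard form: -66.4429u_rr - 54.37u_rθ - 82.201u_θθ + 83.7367u = 0. Computing B² - 4AC with A = -66.4429, B = -54.37, C = -82.201: discriminant = -18890.5943916 (negative). Answer: elliptic.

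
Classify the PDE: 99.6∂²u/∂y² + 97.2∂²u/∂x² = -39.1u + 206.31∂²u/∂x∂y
Rewriting in standard form: 97.2∂²u/∂x² - 206.31∂²u/∂x∂y + 99.6∂²u/∂y² + 39.1u = 0. A = 97.2, B = -206.31, C = 99.6. Discriminant B² - 4AC = 3839.3361. Since 3839.3361 > 0, hyperbolic.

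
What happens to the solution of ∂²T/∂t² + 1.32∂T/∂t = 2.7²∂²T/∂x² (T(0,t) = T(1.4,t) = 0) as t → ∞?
T → 0. Damping (γ=1.32) dissipates energy; oscillations decay exponentially.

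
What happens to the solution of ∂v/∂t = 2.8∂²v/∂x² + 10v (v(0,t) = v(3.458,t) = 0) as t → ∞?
v grows unboundedly. Reaction dominates diffusion (r=10 > κπ²/L²≈2.31); solution grows exponentially.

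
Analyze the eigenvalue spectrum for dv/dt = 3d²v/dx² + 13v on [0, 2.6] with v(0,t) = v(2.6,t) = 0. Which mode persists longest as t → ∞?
Eigenvalues: λₙ = 3n²π²/2.6² - 13.
First three modes:
  n=1: λ₁ = 3π²/2.6² - 13 ≈ -8.62
  n=2: λ₂ = 12π²/2.6² - 13 ≈ 4.52
  n=3: λ₃ = 27π²/2.6² - 13 ≈ 26.42
Since 3π²/2.6² ≈ 4.38 < 13, λ₁ < 0.
The n=1 mode grows fastest (−λₙ is largest for n=1) → dominates.
Asymptotic: v ~ c₁ sin(πx/2.6) e^{8.62t} (exponential growth at rate −λ₁ ≈ 8.62).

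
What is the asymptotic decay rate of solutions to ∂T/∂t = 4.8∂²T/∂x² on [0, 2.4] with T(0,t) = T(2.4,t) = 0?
Eigenvalues: λₙ = 4.8n²π²/2.4².
First three modes:
  n=1: λ₁ = 4.8π²/2.4² ≈ 8.225
  n=2: λ₂ = 19.2π²/2.4² ≈ 32.899 (4× faster decay)
  n=3: λ₃ = 43.2π²/2.4² ≈ 74.022 (9× faster decay)
As t → ∞, higher modes decay exponentially faster. The n=1 mode dominates: T ~ c₁ sin(πx/2.4) e^{-λ₁t}.
Decay rate: λ₁ = 4.8π²/2.4² ≈ 8.225.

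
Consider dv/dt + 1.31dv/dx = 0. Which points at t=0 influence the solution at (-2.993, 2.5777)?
A single point: x = -6.369787. The characteristic through (-2.993, 2.5777) is x - 1.31t = const, so x = -2.993 - 1.31·2.5777 = -6.369787.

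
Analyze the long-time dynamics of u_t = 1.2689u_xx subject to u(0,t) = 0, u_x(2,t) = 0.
Long-time behavior: u → 0. Heat escapes through the Dirichlet boundary.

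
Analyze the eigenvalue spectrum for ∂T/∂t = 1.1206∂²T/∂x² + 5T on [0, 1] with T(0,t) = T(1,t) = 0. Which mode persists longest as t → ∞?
Eigenvalues: λₙ = 1.1206n²π²/1² - 5.
First three modes:
  n=1: λ₁ = 1.1206π² - 5 ≈ 6.06
  n=2: λ₂ = 4.4824π² - 5 ≈ 39.24
  n=3: λ₃ = 10.0854π² - 5 ≈ 94.539
Since 1.1206π² ≈ 11.06 > 5, all λₙ > 0.
The n=1 mode decays slowest → dominates as t → ∞.
Asymptotic: T ~ c₁ sin(πx/1) e^{-λ₁t} with decay rate λ₁ ≈ 6.06.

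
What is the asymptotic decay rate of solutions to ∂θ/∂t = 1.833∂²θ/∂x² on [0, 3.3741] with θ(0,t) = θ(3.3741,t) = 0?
Eigenvalues: λₙ = 1.833n²π²/3.3741².
First three modes:
  n=1: λ₁ = 1.833π²/3.3741² ≈ 1.589
  n=2: λ₂ = 7.332π²/3.3741² ≈ 6.356 (4× faster decay)
  n=3: λ₃ = 16.497π²/3.3741² ≈ 14.302 (9× faster decay)
As t → ∞, higher modes decay exponentially faster. The n=1 mode dominates: θ ~ c₁ sin(πx/3.3741) e^{-λ₁t}.
Decay rate: λ₁ = 1.833π²/3.3741² ≈ 1.589.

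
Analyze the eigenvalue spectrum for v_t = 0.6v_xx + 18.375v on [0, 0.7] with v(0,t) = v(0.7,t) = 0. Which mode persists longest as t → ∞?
Eigenvalues: λₙ = 0.6n²π²/0.7² - 18.375.
First three modes:
  n=1: λ₁ = 0.6π²/0.7² - 18.375 ≈ -6.29
  n=2: λ₂ = 2.4π²/0.7² - 18.375 ≈ 29.966
  n=3: λ₃ = 5.4π²/0.7² - 18.375 ≈ 90.392
Since 0.6π²/0.7² ≈ 12.085 < 18.375, λ₁ < 0.
The n=1 mode grows fastest (−λₙ is largest for n=1) → dominates.
Asymptotic: v ~ c₁ sin(πx/0.7) e^{6.29t} (exponential growth at rate −λ₁ ≈ 6.29).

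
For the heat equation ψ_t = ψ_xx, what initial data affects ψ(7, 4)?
The entire real line. The heat equation has infinite propagation speed: any initial disturbance instantly affects all points (though exponentially small far away).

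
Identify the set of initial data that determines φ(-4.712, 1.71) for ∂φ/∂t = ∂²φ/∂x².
The entire real line. The heat equation has infinite propagation speed: any initial disturbance instantly affects all points (though exponentially small far away).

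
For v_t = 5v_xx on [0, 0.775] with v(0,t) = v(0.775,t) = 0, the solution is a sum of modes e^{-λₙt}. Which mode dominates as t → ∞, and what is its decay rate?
Eigenvalues: λₙ = 5n²π²/0.775².
First three modes:
  n=1: λ₁ = 5π²/0.775² ≈ 82.161
  n=2: λ₂ = 20π²/0.775² ≈ 328.644 (4× faster decay)
  n=3: λ₃ = 45π²/0.775² ≈ 739.45 (9× faster decay)
As t → ∞, higher modes decay exponentially faster. The n=1 mode dominates: v ~ c₁ sin(πx/0.775) e^{-λ₁t}.
Decay rate: λ₁ = 5π²/0.775² ≈ 82.161.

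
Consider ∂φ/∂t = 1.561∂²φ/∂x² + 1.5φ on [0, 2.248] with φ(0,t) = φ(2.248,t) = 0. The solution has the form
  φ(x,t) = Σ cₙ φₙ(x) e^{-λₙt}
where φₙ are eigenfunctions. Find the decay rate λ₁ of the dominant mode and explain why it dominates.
Eigenvalues: λₙ = 1.561n²π²/2.248² - 1.5.
First three modes:
  n=1: λ₁ = 1.561π²/2.248² - 1.5 ≈ 1.549
  n=2: λ₂ = 6.244π²/2.248² - 1.5 ≈ 10.695
  n=3: λ₃ = 14.049π²/2.248² - 1.5 ≈ 25.938
Since 1.561π²/2.248² ≈ 3.049 > 1.5, all λₙ > 0.
The n=1 mode decays slowest → dominates as t → ∞.
Asymptotic: φ ~ c₁ sin(πx/2.248) e^{-λ₁t} with decay rate λ₁ ≈ 1.549.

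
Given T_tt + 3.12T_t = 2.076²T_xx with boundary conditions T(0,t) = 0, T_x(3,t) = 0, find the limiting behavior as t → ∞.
T → 0. Damping (γ=3.12) dissipates energy; oscillations decay exponentially.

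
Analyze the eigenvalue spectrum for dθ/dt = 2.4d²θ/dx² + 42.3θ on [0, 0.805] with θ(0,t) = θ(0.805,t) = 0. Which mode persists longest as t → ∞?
Eigenvalues: λₙ = 2.4n²π²/0.805² - 42.3.
First three modes:
  n=1: λ₁ = 2.4π²/0.805² - 42.3 ≈ -5.747
  n=2: λ₂ = 9.6π²/0.805² - 42.3 ≈ 103.911
  n=3: λ₃ = 21.6π²/0.805² - 42.3 ≈ 286.674
Since 2.4π²/0.805² ≈ 36.553 < 42.3, λ₁ < 0.
The n=1 mode grows fastest (−λₙ is largest for n=1) → dominates.
Asymptotic: θ ~ c₁ sin(πx/0.805) e^{5.747t} (exponential growth at rate −λ₁ ≈ 5.747).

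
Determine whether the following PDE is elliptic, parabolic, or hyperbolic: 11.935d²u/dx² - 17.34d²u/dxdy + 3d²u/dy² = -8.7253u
Rewriting in standard form: 11.935d²u/dx² - 17.34d²u/dxdy + 3d²u/dy² + 8.7253u = 0. Coefficients: A = 11.935, B = -17.34, C = 3. B² - 4AC = 157.4556, which is positive, so the equation is hyperbolic.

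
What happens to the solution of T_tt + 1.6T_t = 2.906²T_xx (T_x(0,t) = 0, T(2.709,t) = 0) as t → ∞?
T → 0. Damping (γ=1.6) dissipates energy; oscillations decay exponentially.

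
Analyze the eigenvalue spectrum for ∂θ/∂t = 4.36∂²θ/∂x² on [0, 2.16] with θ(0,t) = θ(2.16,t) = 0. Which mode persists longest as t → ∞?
Eigenvalues: λₙ = 4.36n²π²/2.16².
First three modes:
  n=1: λ₁ = 4.36π²/2.16² ≈ 9.223
  n=2: λ₂ = 17.44π²/2.16² ≈ 36.893 (4× faster decay)
  n=3: λ₃ = 39.24π²/2.16² ≈ 83.008 (9× faster decay)
As t → ∞, higher modes decay exponentially faster. The n=1 mode dominates: θ ~ c₁ sin(πx/2.16) e^{-λ₁t}.
Decay rate: λ₁ = 4.36π²/2.16² ≈ 9.223.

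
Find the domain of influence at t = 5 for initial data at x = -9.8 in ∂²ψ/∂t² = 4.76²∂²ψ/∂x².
Domain of influence: [-33.6, 14]. Data at x = -9.8 spreads outward at speed 4.76.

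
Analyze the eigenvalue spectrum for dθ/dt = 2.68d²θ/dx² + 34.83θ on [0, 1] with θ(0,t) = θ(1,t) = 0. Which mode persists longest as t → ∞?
Eigenvalues: λₙ = 2.68n²π²/1² - 34.83.
First three modes:
  n=1: λ₁ = 2.68π² - 34.83 ≈ -8.379
  n=2: λ₂ = 10.72π² - 34.83 ≈ 70.972
  n=3: λ₃ = 24.12π² - 34.83 ≈ 203.225
Since 2.68π² ≈ 26.451 < 34.83, λ₁ < 0.
The n=1 mode grows fastest (−λₙ is largest for n=1) → dominates.
Asymptotic: θ ~ c₁ sin(πx/1) e^{8.379t} (exponential growth at rate −λ₁ ≈ 8.379).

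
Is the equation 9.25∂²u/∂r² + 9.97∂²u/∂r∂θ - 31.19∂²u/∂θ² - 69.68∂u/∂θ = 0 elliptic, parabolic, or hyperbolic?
Computing B² - 4AC with A = 9.25, B = 9.97, C = -31.19: discriminant = 1253.4309 (positive). Answer: hyperbolic.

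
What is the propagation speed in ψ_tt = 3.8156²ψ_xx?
Speed = 3.8156. Information travels along characteristics x = x₀ ± 3.8156t.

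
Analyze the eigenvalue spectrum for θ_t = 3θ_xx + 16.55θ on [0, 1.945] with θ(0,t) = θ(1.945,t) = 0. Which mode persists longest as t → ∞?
Eigenvalues: λₙ = 3n²π²/1.945² - 16.55.
First three modes:
  n=1: λ₁ = 3π²/1.945² - 16.55 ≈ -8.723
  n=2: λ₂ = 12π²/1.945² - 16.55 ≈ 14.757
  n=3: λ₃ = 27π²/1.945² - 16.55 ≈ 53.891
Since 3π²/1.945² ≈ 7.827 < 16.55, λ₁ < 0.
The n=1 mode grows fastest (−λₙ is largest for n=1) → dominates.
Asymptotic: θ ~ c₁ sin(πx/1.945) e^{8.723t} (exponential growth at rate −λ₁ ≈ 8.723).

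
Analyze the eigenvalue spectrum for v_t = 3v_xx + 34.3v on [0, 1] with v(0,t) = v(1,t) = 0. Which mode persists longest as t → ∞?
Eigenvalues: λₙ = 3n²π²/1² - 34.3.
First three modes:
  n=1: λ₁ = 3π² - 34.3 ≈ -4.691
  n=2: λ₂ = 12π² - 34.3 ≈ 84.135
  n=3: λ₃ = 27π² - 34.3 ≈ 232.179
Since 3π² ≈ 29.609 < 34.3, λ₁ < 0.
The n=1 mode grows fastest (−λₙ is largest for n=1) → dominates.
Asymptotic: v ~ c₁ sin(πx/1) e^{4.691t} (exponential growth at rate −λ₁ ≈ 4.691).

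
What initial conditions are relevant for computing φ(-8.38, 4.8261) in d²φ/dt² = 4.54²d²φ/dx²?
Domain of dependence: [-30.290494, 13.530494]. Signals travel at speed 4.54, so data within |x - -8.38| ≤ 4.54·4.8261 = 21.910494 can reach the point.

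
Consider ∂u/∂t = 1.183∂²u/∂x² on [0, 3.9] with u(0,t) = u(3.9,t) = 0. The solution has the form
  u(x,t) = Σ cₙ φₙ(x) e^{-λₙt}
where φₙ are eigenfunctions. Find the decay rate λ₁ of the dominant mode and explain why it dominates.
Eigenvalues: λₙ = 1.183n²π²/3.9².
First three modes:
  n=1: λ₁ = 1.183π²/3.9² ≈ 0.768
  n=2: λ₂ = 4.732π²/3.9² ≈ 3.071 (4× faster decay)
  n=3: λ₃ = 10.647π²/3.9² ≈ 6.909 (9× faster decay)
As t → ∞, higher modes decay exponentially faster. The n=1 mode dominates: u ~ c₁ sin(πx/3.9) e^{-λ₁t}.
Decay rate: λ₁ = 1.183π²/3.9² ≈ 0.768.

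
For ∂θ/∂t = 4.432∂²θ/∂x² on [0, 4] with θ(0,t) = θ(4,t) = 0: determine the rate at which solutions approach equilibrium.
Eigenvalues: λₙ = 4.432n²π²/4².
First three modes:
  n=1: λ₁ = 4.432π²/4² ≈ 2.734
  n=2: λ₂ = 17.728π²/4² ≈ 10.936 (4× faster decay)
  n=3: λ₃ = 39.888π²/4² ≈ 24.605 (9× faster decay)
As t → ∞, higher modes decay exponentially faster. The n=1 mode dominates: θ ~ c₁ sin(πx/4) e^{-λ₁t}.
Decay rate: λ₁ = 4.432π²/4² ≈ 2.734.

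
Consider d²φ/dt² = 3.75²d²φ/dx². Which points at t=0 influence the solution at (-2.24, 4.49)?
Domain of dependence: [-19.0775, 14.5975]. Signals travel at speed 3.75, so data within |x - -2.24| ≤ 3.75·4.49 = 16.8375 can reach the point.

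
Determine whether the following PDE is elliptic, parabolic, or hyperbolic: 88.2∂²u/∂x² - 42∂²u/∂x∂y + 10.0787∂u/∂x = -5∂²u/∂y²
Rewriting in standard form: 88.2∂²u/∂x² - 42∂²u/∂x∂y + 5∂²u/∂y² + 10.0787∂u/∂x = 0. Coefficients: A = 88.2, B = -42, C = 5. B² - 4AC = 0, which is zero, so the equation is parabolic.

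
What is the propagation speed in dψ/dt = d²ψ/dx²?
Infinite. The heat equation is parabolic, not hyperbolic, so disturbances propagate instantly.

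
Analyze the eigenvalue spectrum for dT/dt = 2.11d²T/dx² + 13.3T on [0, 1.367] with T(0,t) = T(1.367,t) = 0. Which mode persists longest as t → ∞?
Eigenvalues: λₙ = 2.11n²π²/1.367² - 13.3.
First three modes:
  n=1: λ₁ = 2.11π²/1.367² - 13.3 ≈ -2.156
  n=2: λ₂ = 8.44π²/1.367² - 13.3 ≈ 31.276
  n=3: λ₃ = 18.99π²/1.367² - 13.3 ≈ 86.997
Since 2.11π²/1.367² ≈ 11.144 < 13.3, λ₁ < 0.
The n=1 mode grows fastest (−λₙ is largest for n=1) → dominates.
Asymptotic: T ~ c₁ sin(πx/1.367) e^{2.156t} (exponential growth at rate −λ₁ ≈ 2.156).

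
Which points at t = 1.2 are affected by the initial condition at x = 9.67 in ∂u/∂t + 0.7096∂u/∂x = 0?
At x = 10.52152. The characteristic carries data from (9.67, 0) to (10.52152, 1.2).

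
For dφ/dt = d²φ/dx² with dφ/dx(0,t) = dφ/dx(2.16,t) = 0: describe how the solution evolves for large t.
φ → constant (steady state). Heat is conserved (no flux at boundaries); solution approaches the spatial average.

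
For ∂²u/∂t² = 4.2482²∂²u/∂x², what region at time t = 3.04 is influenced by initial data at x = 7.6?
Domain of influence: [-5.314528, 20.514528]. Data at x = 7.6 spreads outward at speed 4.2482.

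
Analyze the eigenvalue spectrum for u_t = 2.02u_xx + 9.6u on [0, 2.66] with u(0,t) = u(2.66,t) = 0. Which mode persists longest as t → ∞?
Eigenvalues: λₙ = 2.02n²π²/2.66² - 9.6.
First three modes:
  n=1: λ₁ = 2.02π²/2.66² - 9.6 ≈ -6.782
  n=2: λ₂ = 8.08π²/2.66² - 9.6 ≈ 1.671
  n=3: λ₃ = 18.18π²/2.66² - 9.6 ≈ 15.759
Since 2.02π²/2.66² ≈ 2.818 < 9.6, λ₁ < 0.
The n=1 mode grows fastest (−λₙ is largest for n=1) → dominates.
Asymptotic: u ~ c₁ sin(πx/2.66) e^{6.782t} (exponential growth at rate −λ₁ ≈ 6.782).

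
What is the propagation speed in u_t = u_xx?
Infinite. The heat equation is parabolic, not hyperbolic, so disturbances propagate instantly.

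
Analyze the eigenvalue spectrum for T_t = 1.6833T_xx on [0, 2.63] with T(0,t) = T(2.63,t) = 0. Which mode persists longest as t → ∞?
Eigenvalues: λₙ = 1.6833n²π²/2.63².
First three modes:
  n=1: λ₁ = 1.6833π²/2.63² ≈ 2.402
  n=2: λ₂ = 6.7332π²/2.63² ≈ 9.607 (4× faster decay)
  n=3: λ₃ = 15.1497π²/2.63² ≈ 21.617 (9× faster decay)
As t → ∞, higher modes decay exponentially faster. The n=1 mode dominates: T ~ c₁ sin(πx/2.63) e^{-λ₁t}.
Decay rate: λ₁ = 1.6833π²/2.63² ≈ 2.402.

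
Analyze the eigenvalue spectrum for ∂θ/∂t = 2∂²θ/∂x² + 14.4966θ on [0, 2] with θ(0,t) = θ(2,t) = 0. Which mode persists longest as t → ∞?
Eigenvalues: λₙ = 2n²π²/2² - 14.4966.
First three modes:
  n=1: λ₁ = 2π²/2² - 14.4966 ≈ -9.562
  n=2: λ₂ = 8π²/2² - 14.4966 ≈ 5.243
  n=3: λ₃ = 18π²/2² - 14.4966 ≈ 29.917
Since 2π²/2² ≈ 4.935 < 14.4966, λ₁ < 0.
The n=1 mode grows fastest (−λₙ is largest for n=1) → dominates.
Asymptotic: θ ~ c₁ sin(πx/2) e^{9.562t} (exponential growth at rate −λ₁ ≈ 9.562).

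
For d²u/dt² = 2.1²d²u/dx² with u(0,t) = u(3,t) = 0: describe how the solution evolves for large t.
u oscillates (no decay). Energy is conserved; the solution oscillates indefinitely as standing waves.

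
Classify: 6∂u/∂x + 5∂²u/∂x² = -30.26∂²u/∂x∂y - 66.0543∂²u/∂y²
Rewriting in standard form: 5∂²u/∂x² + 30.26∂²u/∂x∂y + 66.0543∂²u/∂y² + 6∂u/∂x = 0. Elliptic (discriminant = -405.4184).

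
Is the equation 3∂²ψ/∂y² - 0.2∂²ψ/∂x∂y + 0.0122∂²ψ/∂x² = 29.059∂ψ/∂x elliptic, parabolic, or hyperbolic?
Rewriting in standard form: 0.0122∂²ψ/∂x² - 0.2∂²ψ/∂x∂y + 3∂²ψ/∂y² - 29.059∂ψ/∂x = 0. Computing B² - 4AC with A = 0.0122, B = -0.2, C = 3: discriminant = -0.1064 (negative). Answer: elliptic.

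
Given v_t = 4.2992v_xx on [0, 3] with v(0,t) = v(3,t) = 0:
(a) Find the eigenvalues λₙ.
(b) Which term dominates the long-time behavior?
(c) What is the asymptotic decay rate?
Eigenvalues: λₙ = 4.2992n²π²/3².
First three modes:
  n=1: λ₁ = 4.2992π²/3² ≈ 4.715
  n=2: λ₂ = 17.1968π²/3² ≈ 18.858 (4× faster decay)
  n=3: λ₃ = 38.6928π²/3² ≈ 42.431 (9× faster decay)
As t → ∞, higher modes decay exponentially faster. The n=1 mode dominates: v ~ c₁ sin(πx/3) e^{-λ₁t}.
Decay rate: λ₁ = 4.2992π²/3² ≈ 4.715.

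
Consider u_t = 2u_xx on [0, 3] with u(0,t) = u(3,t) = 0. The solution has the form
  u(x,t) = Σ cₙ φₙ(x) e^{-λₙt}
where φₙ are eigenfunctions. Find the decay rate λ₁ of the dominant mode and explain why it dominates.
Eigenvalues: λₙ = 2n²π²/3².
First three modes:
  n=1: λ₁ = 2π²/3² ≈ 2.193
  n=2: λ₂ = 8π²/3² ≈ 8.773 (4× faster decay)
  n=3: λ₃ = 18π²/3² ≈ 19.739 (9× faster decay)
As t → ∞, higher modes decay exponentially faster. The n=1 mode dominates: u ~ c₁ sin(πx/3) e^{-λ₁t}.
Decay rate: λ₁ = 2π²/3² ≈ 2.193.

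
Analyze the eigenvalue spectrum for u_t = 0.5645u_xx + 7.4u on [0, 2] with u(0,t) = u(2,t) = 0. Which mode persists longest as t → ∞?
Eigenvalues: λₙ = 0.5645n²π²/2² - 7.4.
First three modes:
  n=1: λ₁ = 0.5645π²/2² - 7.4 ≈ -6.007
  n=2: λ₂ = 2.258π²/2² - 7.4 ≈ -1.829
  n=3: λ₃ = 5.0805π²/2² - 7.4 ≈ 5.136
Since 0.5645π²/2² ≈ 1.393 < 7.4, λ₁ < 0.
The n=1 mode grows fastest (−λₙ is largest for n=1) → dominates.
Asymptotic: u ~ c₁ sin(πx/2) e^{6.007t} (exponential growth at rate −λ₁ ≈ 6.007).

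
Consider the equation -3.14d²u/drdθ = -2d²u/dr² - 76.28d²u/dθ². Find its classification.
Rewriting in standard form: 2d²u/dr² - 3.14d²u/drdθ + 76.28d²u/dθ² = 0. Elliptic. (A = 2, B = -3.14, C = 76.28 gives B² - 4AC = -600.3804.)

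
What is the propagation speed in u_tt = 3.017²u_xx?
Speed = 3.017. Information travels along characteristics x = x₀ ± 3.017t.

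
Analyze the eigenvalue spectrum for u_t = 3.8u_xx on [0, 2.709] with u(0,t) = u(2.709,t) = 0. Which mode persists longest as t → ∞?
Eigenvalues: λₙ = 3.8n²π²/2.709².
First three modes:
  n=1: λ₁ = 3.8π²/2.709² ≈ 5.111
  n=2: λ₂ = 15.2π²/2.709² ≈ 20.442 (4× faster decay)
  n=3: λ₃ = 34.2π²/2.709² ≈ 45.995 (9× faster decay)
As t → ∞, higher modes decay exponentially faster. The n=1 mode dominates: u ~ c₁ sin(πx/2.709) e^{-λ₁t}.
Decay rate: λ₁ = 3.8π²/2.709² ≈ 5.111.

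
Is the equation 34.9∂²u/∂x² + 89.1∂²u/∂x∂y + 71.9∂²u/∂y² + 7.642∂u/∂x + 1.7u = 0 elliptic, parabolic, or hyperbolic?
Computing B² - 4AC with A = 34.9, B = 89.1, C = 71.9: discriminant = -2098.43 (negative). Answer: elliptic.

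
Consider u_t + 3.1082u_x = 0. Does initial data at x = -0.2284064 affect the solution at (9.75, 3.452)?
No. Only data at x = -0.9795064 affects (9.75, 3.452). Advection has one-way propagation along characteristics.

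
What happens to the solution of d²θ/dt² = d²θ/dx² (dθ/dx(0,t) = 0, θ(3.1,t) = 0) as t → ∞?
θ oscillates (no decay). Energy is conserved; the solution oscillates indefinitely as standing waves.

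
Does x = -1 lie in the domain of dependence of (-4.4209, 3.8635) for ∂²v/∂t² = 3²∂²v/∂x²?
Yes. The domain of dependence is [-16.0114, 7.1696], and -1 ∈ [-16.0114, 7.1696].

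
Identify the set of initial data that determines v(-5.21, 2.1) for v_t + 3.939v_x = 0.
A single point: x = -13.4819. The characteristic through (-5.21, 2.1) is x - 3.939t = const, so x = -5.21 - 3.939·2.1 = -13.4819.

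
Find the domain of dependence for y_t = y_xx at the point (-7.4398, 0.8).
The entire real line. The heat equation has infinite propagation speed: any initial disturbance instantly affects all points (though exponentially small far away).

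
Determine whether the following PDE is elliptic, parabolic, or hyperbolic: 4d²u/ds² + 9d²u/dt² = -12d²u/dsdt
Rewriting in standard form: 4d²u/ds² + 12d²u/dsdt + 9d²u/dt² = 0. Coefficients: A = 4, B = 12, C = 9. B² - 4AC = 0, which is zero, so the equation is parabolic.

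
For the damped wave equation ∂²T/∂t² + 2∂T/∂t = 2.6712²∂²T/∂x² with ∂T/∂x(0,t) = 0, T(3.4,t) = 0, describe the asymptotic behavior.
T → 0. Damping (γ=2) dissipates energy; oscillations decay exponentially.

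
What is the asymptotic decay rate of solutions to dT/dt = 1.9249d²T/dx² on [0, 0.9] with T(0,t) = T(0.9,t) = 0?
Eigenvalues: λₙ = 1.9249n²π²/0.9².
First three modes:
  n=1: λ₁ = 1.9249π²/0.9² ≈ 23.454
  n=2: λ₂ = 7.6996π²/0.9² ≈ 93.817 (4× faster decay)
  n=3: λ₃ = 17.3241π²/0.9² ≈ 211.089 (9× faster decay)
As t → ∞, higher modes decay exponentially faster. The n=1 mode dominates: T ~ c₁ sin(πx/0.9) e^{-λ₁t}.
Decay rate: λ₁ = 1.9249π²/0.9² ≈ 23.454.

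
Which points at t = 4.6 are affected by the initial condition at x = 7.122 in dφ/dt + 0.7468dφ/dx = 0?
At x = 10.55728. The characteristic carries data from (7.122, 0) to (10.55728, 4.6).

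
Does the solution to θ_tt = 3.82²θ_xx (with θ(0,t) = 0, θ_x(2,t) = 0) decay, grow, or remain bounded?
θ oscillates (no decay). Energy is conserved; the solution oscillates indefinitely as standing waves.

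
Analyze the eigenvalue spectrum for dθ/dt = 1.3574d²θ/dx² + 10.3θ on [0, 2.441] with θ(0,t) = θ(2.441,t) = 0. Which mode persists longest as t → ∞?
Eigenvalues: λₙ = 1.3574n²π²/2.441² - 10.3.
First three modes:
  n=1: λ₁ = 1.3574π²/2.441² - 10.3 ≈ -8.052
  n=2: λ₂ = 5.4296π²/2.441² - 10.3 ≈ -1.306
  n=3: λ₃ = 12.2166π²/2.441² - 10.3 ≈ 9.936
Since 1.3574π²/2.441² ≈ 2.248 < 10.3, λ₁ < 0.
The n=1 mode grows fastest (−λₙ is largest for n=1) → dominates.
Asymptotic: θ ~ c₁ sin(πx/2.441) e^{8.052t} (exponential growth at rate −λ₁ ≈ 8.052).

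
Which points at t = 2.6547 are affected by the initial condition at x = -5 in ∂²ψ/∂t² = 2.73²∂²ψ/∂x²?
Domain of influence: [-12.247331, 2.247331]. Data at x = -5 spreads outward at speed 2.73.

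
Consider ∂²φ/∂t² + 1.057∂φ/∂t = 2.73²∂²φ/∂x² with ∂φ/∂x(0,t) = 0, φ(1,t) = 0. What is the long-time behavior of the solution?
As t → ∞, φ → 0. Damping (γ=1.057) dissipates energy; oscillations decay exponentially.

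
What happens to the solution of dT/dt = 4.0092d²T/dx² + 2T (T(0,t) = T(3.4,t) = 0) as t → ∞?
T → 0. Diffusion dominates reaction (r=2 < κπ²/L²≈3.42); solution decays.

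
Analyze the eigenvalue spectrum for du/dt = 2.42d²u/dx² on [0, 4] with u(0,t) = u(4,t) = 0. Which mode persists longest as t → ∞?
Eigenvalues: λₙ = 2.42n²π²/4².
First three modes:
  n=1: λ₁ = 2.42π²/4² ≈ 1.493
  n=2: λ₂ = 9.68π²/4² ≈ 5.971 (4× faster decay)
  n=3: λ₃ = 21.78π²/4² ≈ 13.435 (9× faster decay)
As t → ∞, higher modes decay exponentially faster. The n=1 mode dominates: u ~ c₁ sin(πx/4) e^{-λ₁t}.
Decay rate: λ₁ = 2.42π²/4² ≈ 1.493.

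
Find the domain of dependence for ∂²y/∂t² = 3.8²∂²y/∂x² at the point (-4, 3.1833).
Domain of dependence: [-16.09654, 8.09654]. Signals travel at speed 3.8, so data within |x - -4| ≤ 3.8·3.1833 = 12.09654 can reach the point.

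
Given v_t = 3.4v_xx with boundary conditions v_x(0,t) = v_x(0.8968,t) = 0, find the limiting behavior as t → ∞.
v → constant (steady state). Heat is conserved (no flux at boundaries); solution approaches the spatial average.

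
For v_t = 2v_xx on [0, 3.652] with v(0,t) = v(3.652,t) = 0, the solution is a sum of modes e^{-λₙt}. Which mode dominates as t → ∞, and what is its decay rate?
Eigenvalues: λₙ = 2n²π²/3.652².
First three modes:
  n=1: λ₁ = 2π²/3.652² ≈ 1.48
  n=2: λ₂ = 8π²/3.652² ≈ 5.92 (4× faster decay)
  n=3: λ₃ = 18π²/3.652² ≈ 13.32 (9× faster decay)
As t → ∞, higher modes decay exponentially faster. The n=1 mode dominates: v ~ c₁ sin(πx/3.652) e^{-λ₁t}.
Decay rate: λ₁ = 2π²/3.652² ≈ 1.48.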